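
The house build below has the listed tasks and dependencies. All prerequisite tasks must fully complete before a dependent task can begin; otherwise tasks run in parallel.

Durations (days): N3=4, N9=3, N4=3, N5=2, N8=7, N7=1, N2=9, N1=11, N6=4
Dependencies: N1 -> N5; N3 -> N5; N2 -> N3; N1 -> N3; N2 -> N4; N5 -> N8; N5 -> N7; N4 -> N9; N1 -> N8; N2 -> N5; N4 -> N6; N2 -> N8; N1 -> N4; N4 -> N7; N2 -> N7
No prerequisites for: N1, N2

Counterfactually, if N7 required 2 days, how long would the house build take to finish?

Critical path before the change: N1→N3→N5→N8 = 11+4+2+7 = 24 giving 24 days.
N7 is off the critical path — its longest chain is 18 days, giving 6 of slack.
The critical path is still N1→N3→N5→N8; finish is now 24 days.

24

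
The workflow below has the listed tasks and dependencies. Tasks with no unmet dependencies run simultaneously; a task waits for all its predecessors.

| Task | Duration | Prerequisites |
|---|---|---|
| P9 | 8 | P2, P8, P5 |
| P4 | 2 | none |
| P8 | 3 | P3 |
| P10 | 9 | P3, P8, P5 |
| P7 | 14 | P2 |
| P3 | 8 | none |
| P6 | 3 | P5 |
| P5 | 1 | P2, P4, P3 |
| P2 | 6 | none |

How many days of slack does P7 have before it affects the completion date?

0

Critical path: P2→P7 = 6+14 = 20, so the finish is 20 days.
Longest path through P7: 20 days (earliest finish 20, latest finish 20).
Float = 20 − 20 = 0.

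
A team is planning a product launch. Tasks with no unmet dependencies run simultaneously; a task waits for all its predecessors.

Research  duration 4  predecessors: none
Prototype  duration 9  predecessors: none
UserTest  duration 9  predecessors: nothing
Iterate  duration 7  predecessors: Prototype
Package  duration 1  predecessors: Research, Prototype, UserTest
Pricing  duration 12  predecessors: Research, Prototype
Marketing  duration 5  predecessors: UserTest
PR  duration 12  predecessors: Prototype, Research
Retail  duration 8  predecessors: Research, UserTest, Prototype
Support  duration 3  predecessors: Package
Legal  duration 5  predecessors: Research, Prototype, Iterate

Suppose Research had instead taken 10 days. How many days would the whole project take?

22

As given, the longest chain is Prototype→Iterate→Legal = 9+7+5 = 21, so the finish is 21 days.
Research is off the critical path — its longest chain is 16 days, giving 5 of slack.
The binding chain switches to Research→Pricing = 10+12 = 22; finish 22 days.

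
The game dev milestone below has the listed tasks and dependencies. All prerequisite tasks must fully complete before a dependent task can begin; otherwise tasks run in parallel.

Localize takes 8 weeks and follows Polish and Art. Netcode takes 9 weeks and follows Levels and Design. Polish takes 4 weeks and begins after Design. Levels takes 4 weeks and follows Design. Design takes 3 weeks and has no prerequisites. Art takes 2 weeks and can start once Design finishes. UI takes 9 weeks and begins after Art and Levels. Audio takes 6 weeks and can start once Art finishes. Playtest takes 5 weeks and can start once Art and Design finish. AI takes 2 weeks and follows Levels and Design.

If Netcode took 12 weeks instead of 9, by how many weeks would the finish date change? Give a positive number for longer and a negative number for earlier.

3

Baseline: Design→Levels→Netcode = 3+4+9 = 16 → 16 weeks.
Netcode lies on that path, so at 12 weeks the path becomes 19 weeks.
That remains the longest chain; total 19 weeks.
Change in finish: 19 − 16 = +3 weeks.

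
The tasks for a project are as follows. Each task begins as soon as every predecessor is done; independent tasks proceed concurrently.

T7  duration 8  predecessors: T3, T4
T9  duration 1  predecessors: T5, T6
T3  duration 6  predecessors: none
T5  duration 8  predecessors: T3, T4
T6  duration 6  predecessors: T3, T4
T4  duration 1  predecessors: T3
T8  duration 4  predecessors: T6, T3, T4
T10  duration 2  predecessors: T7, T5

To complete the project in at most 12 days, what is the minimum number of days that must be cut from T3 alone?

Current finish: 17 days; target: 12.
T3 is on every critical path, so each day cut from T3 cuts the finish by one (this holds down to a finish of 12).
Need 17 − 12 = 5 days off T3 → T3 becomes 1 day, finish becomes 12.

5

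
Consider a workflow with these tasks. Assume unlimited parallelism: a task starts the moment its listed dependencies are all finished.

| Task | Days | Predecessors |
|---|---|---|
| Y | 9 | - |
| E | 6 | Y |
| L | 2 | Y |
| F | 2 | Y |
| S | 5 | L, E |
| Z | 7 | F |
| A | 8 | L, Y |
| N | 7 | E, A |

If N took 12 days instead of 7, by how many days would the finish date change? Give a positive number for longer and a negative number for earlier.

5

Critical path before the change: Y→L→A→N = 9+2+8+7 = 26 giving 26 days.
N is on the critical path; changing it to 12 makes that path 31 days.
That remains the longest chain; total 31 days.
Change in finish: 31 − 26 = +5 days.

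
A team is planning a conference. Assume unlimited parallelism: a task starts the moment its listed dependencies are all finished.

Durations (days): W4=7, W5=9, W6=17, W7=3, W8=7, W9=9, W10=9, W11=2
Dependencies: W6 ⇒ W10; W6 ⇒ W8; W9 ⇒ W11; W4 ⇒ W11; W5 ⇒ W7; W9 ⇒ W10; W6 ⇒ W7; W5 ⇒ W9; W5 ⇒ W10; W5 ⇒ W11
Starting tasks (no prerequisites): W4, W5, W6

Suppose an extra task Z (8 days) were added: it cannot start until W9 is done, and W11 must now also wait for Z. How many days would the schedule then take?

28

Originally the schedule takes 27 days.
With Z inserted, W11 now waits for max(W5, W4, W9, Z).
New critical path: W5→W9→Z→W11 = 9+9+8+2 = 28 ⇒ 28 days.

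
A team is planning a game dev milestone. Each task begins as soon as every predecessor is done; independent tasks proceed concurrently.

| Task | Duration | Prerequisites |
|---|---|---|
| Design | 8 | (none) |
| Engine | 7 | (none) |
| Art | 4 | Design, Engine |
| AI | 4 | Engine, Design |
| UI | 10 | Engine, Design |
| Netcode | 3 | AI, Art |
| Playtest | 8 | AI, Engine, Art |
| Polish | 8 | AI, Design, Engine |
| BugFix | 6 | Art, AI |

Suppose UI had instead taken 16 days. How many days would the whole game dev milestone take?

As given, the longest chain is Design→Art→Playtest = 8+4+8 = 20, so the finish is 20 days.
UI has 2 days of float (longest path through it is 18).
The binding chain switches to Design→UI = 8+16 = 24; finish 24 days.

24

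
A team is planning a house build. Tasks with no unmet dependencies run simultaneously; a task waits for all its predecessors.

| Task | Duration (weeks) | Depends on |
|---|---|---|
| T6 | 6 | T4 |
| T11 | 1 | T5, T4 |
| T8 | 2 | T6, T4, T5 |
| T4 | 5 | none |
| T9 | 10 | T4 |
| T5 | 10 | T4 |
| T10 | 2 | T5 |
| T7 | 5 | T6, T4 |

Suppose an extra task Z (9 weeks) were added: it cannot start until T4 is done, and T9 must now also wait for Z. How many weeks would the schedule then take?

24

Originally the schedule takes 17 weeks.
With Z inserted, T9 now waits for max(T4, Z).
New critical path: T4→Z→T9 = 5+9+10 = 24 ⇒ 24 weeks.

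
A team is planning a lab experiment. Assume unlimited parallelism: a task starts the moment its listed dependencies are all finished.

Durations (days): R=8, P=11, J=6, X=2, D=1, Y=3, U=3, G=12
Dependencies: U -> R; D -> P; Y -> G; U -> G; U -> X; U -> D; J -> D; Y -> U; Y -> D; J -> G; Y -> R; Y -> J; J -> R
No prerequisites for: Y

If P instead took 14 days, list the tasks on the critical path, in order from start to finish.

Y, J, D, P

Critical path before the change: Y→J→D→P = 3+6+1+11 = 21 giving 21 days.
Since P is critical, the +3 change carries straight to that chain (now 24 days).
That remains the longest chain; total 24 days.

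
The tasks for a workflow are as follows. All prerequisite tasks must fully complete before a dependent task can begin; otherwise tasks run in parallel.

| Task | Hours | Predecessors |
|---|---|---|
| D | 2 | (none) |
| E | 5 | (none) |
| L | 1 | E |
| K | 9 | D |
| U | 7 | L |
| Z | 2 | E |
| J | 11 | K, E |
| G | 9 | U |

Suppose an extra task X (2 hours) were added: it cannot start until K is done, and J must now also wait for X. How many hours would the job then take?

Originally the job takes 22 hours.
With X inserted, J now waits for max(K, E, X).
New critical path: D→K→X→J = 2+9+2+11 = 24 ⇒ 24 hours.

24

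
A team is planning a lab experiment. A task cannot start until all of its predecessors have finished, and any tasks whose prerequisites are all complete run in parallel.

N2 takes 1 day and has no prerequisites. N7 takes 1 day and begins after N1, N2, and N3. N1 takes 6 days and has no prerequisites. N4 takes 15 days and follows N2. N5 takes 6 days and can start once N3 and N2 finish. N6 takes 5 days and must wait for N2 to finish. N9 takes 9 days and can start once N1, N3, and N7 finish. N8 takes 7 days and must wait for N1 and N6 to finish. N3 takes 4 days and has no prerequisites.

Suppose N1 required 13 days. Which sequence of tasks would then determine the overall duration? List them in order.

Actual critical path: N1→N7→N9 = 6+1+9 = 16 ⇒ 16 days.
N1 is on the critical path; changing it to 13 makes that path 23 days.
The critical path is still N1→N7→N9; finish is now 23 days.

N1, N7, N9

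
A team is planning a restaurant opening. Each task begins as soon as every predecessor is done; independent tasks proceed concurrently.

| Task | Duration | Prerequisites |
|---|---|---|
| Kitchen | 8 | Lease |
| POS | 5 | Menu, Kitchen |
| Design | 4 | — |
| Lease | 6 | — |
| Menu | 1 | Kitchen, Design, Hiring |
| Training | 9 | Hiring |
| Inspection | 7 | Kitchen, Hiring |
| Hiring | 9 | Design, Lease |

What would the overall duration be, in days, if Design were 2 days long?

24

As given, the longest chain is Lease→Hiring→Training = 6+9+9 = 24, so the finish is 24 days.
Design is off the critical path — its longest chain is 22 days, giving 2 of slack.
The critical path is still Lease→Hiring→Training; finish is now 24 days.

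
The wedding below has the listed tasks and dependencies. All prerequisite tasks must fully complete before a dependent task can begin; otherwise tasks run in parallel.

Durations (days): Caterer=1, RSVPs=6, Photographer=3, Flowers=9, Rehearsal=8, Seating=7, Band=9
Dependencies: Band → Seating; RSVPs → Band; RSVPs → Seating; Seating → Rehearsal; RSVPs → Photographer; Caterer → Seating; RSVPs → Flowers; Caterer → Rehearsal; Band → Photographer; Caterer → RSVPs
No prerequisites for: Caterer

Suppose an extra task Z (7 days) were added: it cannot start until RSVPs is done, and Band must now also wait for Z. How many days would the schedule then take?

Originally the schedule takes 31 days.
With Z inserted, Band now waits for max(RSVPs, Z).
New critical path: Caterer→RSVPs→Z→Band→Seating→Rehearsal = 1+6+7+9+7+8 = 38 ⇒ 38 days.

38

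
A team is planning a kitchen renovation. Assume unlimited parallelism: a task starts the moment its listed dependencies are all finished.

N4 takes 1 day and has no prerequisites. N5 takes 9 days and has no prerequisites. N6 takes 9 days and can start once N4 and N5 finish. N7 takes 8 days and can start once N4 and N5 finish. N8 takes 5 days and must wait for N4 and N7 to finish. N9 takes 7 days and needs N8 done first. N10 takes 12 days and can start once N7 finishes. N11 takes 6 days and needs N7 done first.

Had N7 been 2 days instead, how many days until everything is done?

Baseline: N5→N7→N8→N9 = 9+8+5+7 = 29 → 29 days.
N7 is on the critical path; changing it to 2 makes that path 23 days.
No other chain overtakes it, so the finish is 23 days.

23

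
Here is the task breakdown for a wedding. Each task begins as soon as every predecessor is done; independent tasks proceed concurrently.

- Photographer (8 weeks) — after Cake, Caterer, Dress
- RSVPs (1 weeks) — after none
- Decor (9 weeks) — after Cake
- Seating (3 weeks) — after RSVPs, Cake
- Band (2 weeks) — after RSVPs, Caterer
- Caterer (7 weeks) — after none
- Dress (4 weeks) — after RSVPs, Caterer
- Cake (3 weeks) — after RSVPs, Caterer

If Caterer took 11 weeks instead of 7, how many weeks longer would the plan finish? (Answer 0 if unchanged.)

4

Actual critical path: Caterer→Dress→Photographer = 7+4+8 = 19 ⇒ 19 weeks.
Caterer is on the critical path; changing it to 11 makes that path 23 weeks.
The critical path is still Caterer→Dress→Photographer; finish is now 23 weeks.
Change in finish: 23 − 19 = +4 weeks.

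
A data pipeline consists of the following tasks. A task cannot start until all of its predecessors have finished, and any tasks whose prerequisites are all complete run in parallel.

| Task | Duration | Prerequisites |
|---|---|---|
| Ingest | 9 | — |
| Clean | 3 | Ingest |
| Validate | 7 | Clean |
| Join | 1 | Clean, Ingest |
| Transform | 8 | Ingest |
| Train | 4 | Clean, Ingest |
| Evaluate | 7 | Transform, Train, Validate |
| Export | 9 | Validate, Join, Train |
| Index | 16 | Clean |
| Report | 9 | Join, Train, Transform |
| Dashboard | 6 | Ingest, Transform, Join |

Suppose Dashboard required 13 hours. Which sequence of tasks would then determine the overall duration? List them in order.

As given, the longest chain is Ingest→Clean→Validate→Export = 9+3+7+9 = 28, so the finish is 28 hours.
The longest path through Dashboard is only 23 hours, so Dashboard has float 5.
The binding chain switches to Ingest→Transform→Dashboard = 9+8+13 = 30; finish 30 hours.

Ingest, Transform, Dashboard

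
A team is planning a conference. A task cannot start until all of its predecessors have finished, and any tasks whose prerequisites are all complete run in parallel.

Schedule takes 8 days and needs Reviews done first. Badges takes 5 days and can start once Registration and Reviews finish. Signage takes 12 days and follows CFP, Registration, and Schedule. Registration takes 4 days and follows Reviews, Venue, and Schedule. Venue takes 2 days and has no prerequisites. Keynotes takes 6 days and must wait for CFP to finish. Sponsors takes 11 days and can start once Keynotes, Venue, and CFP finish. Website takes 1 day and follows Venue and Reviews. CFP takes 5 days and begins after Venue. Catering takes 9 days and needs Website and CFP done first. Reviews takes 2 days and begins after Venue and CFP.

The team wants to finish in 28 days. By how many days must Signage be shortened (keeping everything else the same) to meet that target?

Current finish: 33 days; target: 28.
Signage is on every critical path, so each day cut from Signage cuts the finish by one (this holds down to a finish of 26).
Need 33 − 28 = 5 days off Signage → Signage becomes 7 days, finish becomes 28.

5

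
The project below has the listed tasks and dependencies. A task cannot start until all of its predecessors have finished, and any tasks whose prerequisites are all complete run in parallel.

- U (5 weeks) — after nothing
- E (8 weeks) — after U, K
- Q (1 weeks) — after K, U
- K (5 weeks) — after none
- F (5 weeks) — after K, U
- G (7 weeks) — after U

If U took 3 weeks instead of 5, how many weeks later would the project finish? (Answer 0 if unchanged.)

As given, the longest chain is U→E = 5+8 = 13, so the finish is 13 weeks.
Since U is critical, the -2 change carries straight to that chain (now 11 weeks).
New critical path: K→E = 5+8 = 13 ⇒ 13 weeks.
Change in finish: 13 − 13 = +0 weeks.

0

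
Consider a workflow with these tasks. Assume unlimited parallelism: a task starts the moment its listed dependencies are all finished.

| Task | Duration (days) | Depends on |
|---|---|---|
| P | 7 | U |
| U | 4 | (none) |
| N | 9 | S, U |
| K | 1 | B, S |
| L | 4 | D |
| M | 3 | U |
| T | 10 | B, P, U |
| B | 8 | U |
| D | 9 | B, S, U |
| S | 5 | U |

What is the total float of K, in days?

12

U→B→D→L = 4+8+9+4 = 25 sets the makespan at 25 days.
The longest chain containing K totals 13 days.
So K can slip 25 − 13 = 12 days.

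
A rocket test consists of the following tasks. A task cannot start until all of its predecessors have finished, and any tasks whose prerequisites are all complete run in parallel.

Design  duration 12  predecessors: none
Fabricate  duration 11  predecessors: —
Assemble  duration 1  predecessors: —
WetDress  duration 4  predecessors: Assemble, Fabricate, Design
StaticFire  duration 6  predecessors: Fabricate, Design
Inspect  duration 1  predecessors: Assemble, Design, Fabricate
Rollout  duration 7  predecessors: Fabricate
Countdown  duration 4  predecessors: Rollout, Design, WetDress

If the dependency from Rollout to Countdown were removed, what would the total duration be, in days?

Original critical path: Fabricate→Rollout→Countdown = 11+7+4 = 22 ⇒ 22 days.
Without Rollout→Countdown, Countdown's earliest start moves from 18 to 16.
New critical path: Design→WetDress→Countdown = 12+4+4 = 20 ⇒ 20 days.

20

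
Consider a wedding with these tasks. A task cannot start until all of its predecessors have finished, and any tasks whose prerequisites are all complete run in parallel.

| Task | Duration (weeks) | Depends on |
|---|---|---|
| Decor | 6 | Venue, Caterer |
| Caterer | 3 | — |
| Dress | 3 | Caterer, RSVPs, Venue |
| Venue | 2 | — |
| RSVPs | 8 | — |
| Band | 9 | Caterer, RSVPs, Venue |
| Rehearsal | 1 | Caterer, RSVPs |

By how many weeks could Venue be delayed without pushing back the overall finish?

Critical path: RSVPs→Band = 8+9 = 17, so the finish is 17 weeks.
Venue finishes as early as 2 and must finish by 8.
So Venue can slip 8 − 2 = 6 weeks.

6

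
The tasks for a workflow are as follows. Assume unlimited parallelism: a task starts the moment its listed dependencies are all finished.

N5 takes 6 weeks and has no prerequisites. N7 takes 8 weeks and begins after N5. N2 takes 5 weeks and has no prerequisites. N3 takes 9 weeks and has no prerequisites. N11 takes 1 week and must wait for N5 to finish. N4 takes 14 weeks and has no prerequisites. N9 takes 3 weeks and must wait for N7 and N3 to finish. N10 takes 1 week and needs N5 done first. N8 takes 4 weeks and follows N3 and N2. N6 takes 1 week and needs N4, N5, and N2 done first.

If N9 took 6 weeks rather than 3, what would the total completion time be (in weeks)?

20

Critical path before the change: N5→N7→N9 = 6+8+3 = 17 giving 17 weeks.
N9 is on the critical path; changing it to 6 makes that path 20 weeks.
The critical path is still N5→N7→N9; finish is now 20 weeks.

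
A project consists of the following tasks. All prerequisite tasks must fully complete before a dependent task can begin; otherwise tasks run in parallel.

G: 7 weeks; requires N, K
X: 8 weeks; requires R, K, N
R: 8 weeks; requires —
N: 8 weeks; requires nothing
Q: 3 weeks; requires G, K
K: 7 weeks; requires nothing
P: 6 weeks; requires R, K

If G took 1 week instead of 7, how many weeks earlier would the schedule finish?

As given, the longest chain is N→G→Q = 8+7+3 = 18, so the finish is 18 weeks.
G is on the critical path; changing it to 1 makes that path 12 weeks.
Now N→X = 8+8 = 16 is longest, so the finish becomes 16 weeks.
Change in finish: 16 − 18 = -2 weeks.

2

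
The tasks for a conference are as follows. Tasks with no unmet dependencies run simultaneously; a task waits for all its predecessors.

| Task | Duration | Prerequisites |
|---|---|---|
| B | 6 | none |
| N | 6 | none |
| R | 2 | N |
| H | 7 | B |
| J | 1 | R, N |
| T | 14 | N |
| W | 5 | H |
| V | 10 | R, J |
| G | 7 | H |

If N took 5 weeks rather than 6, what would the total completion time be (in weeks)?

Baseline: N→T = 6+14 = 20 → 20 weeks.
N is on the critical path; changing it to 5 makes that path 19 weeks.
The binding chain switches to B→H→G = 6+7+7 = 20; finish 20 weeks.

20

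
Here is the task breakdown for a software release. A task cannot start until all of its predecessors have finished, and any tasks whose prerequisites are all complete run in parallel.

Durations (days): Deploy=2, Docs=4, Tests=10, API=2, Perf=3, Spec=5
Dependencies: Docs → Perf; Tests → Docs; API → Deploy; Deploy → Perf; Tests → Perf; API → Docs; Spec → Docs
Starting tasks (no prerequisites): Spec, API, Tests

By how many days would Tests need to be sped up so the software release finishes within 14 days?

Current finish: 17 days; target: 14.
Tests is on every critical path, so each day cut from Tests cuts the finish by one (this holds down to a finish of 12).
Need 17 − 14 = 3 days off Tests → Tests becomes 7 days, finish becomes 14.

3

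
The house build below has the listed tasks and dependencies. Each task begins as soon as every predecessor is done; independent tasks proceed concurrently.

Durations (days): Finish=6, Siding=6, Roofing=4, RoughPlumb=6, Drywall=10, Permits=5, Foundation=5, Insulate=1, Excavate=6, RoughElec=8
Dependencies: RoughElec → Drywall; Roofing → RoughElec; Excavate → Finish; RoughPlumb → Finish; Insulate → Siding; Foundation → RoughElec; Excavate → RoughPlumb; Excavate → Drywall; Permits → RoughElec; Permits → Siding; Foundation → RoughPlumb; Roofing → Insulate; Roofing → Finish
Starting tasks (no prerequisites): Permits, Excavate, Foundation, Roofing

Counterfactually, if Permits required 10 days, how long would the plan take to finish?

Actual critical path: Permits→RoughElec→Drywall = 5+8+10 = 23 ⇒ 23 days.
Since Permits is critical, the +5 change carries straight to that chain (now 28 days).
No other chain overtakes it, so the finish is 28 days.

28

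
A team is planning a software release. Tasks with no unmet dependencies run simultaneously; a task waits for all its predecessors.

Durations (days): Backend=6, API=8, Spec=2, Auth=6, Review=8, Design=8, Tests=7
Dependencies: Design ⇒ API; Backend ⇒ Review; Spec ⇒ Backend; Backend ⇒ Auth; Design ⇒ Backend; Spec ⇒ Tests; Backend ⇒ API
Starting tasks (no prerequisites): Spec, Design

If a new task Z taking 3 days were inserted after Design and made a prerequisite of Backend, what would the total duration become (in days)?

Originally the schedule takes 22 days.
With Z inserted, Backend now waits for max(Design, Spec, Z).
New critical path: Design→Z→Backend→API = 8+3+6+8 = 25 ⇒ 25 days.

25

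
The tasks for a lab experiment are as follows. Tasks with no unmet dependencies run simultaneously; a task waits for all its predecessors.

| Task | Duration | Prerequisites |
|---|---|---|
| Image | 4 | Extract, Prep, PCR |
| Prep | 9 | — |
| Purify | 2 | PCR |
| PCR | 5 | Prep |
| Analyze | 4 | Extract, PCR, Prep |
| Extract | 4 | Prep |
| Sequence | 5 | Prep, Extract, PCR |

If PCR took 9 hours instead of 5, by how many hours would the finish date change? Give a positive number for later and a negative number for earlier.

4

Baseline: Prep→PCR→Sequence = 9+5+5 = 19 → 19 hours.
Since PCR is critical, the +4 change carries straight to that chain (now 23 hours).
That remains the longest chain; total 23 hours.
Change in finish: 23 − 19 = +4 hours.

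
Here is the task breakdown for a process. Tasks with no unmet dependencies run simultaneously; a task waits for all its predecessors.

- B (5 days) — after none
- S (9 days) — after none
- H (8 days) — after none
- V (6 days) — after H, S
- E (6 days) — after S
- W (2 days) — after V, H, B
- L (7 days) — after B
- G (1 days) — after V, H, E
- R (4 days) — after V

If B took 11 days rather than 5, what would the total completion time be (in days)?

19

Baseline: S→V→R = 9+6+4 = 19 → 19 days.
The longest path through B is only 12 days, so B has float 7.
The critical path is still S→V→R; finish is now 19 days.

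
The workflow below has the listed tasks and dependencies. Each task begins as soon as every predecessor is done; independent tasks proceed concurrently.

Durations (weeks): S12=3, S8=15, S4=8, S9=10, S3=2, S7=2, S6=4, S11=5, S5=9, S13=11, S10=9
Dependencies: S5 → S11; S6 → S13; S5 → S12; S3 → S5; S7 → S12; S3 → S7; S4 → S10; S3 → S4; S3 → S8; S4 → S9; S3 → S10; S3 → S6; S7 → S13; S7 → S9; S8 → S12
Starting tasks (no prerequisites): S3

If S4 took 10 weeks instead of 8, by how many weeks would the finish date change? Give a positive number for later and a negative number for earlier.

2

The binding path is S3→S4→S9 = 2+8+10 = 20; finish at 20 weeks.
Since S4 is critical, the +2 change carries straight to that chain (now 22 weeks).
The critical path is still S3→S4→S9; finish is now 22 weeks.
Change in finish: 22 − 20 = +2 weeks.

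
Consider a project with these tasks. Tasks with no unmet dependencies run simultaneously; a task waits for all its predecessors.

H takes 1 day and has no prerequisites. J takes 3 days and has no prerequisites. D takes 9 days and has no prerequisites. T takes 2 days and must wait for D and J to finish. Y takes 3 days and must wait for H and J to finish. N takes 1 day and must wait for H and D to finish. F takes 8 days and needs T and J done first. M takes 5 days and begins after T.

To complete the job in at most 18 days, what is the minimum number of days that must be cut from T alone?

Current finish: 19 days; target: 18.
T is on every critical path, so each day cut from T cuts the finish by one (this holds down to a finish of 18).
Need 19 − 18 = 1 day off T → T becomes 1 day, finish becomes 18.

1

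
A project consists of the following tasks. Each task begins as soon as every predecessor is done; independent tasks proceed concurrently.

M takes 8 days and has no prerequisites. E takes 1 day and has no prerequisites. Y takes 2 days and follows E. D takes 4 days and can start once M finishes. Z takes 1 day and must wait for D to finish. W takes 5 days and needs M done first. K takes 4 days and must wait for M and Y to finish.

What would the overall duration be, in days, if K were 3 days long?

13

Baseline: M→D→Z = 8+4+1 = 13 → 13 days.
K is off the critical path — its longest chain is 12 days, giving 1 of slack.
No other chain overtakes it, so the finish is 13 days.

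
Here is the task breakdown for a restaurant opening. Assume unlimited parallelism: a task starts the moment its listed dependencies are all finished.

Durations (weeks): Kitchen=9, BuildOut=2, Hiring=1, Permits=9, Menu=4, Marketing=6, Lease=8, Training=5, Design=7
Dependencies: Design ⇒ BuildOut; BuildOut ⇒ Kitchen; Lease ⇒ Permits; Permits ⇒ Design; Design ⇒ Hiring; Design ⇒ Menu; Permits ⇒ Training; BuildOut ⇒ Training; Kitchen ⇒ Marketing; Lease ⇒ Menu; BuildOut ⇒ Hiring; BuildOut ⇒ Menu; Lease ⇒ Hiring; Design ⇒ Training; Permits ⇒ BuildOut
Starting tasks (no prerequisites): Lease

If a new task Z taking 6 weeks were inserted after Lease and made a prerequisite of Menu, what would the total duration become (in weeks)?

41

Originally the plan takes 41 weeks.
With Z inserted, Menu now waits for max(Design, BuildOut, Lease, Z).
New critical path: Lease→Permits→Design→BuildOut→Kitchen→Marketing = 8+9+7+2+9+6 = 41 ⇒ 41 weeks.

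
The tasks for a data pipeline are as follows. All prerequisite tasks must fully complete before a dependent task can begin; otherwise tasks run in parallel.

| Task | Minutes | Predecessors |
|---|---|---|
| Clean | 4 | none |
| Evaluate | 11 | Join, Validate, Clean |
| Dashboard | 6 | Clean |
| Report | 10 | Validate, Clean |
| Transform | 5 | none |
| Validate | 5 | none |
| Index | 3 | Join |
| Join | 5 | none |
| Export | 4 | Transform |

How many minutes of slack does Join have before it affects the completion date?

0

Validate→Evaluate = 5+11 = 16 sets the makespan at 16 minutes.
Join finishes as early as 5 and must finish by 5.
Slack of Join = 0 − 0 = 0 minutes.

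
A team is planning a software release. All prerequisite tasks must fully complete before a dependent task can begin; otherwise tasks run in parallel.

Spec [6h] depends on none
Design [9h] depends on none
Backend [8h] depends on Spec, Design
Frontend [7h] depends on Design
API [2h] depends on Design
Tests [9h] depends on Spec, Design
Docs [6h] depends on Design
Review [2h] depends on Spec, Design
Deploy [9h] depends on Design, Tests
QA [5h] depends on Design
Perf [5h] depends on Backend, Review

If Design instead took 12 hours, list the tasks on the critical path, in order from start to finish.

Design, Tests, Deploy

Baseline: Design→Tests→Deploy = 9+9+9 = 27 → 27 hours.
Design lies on that path, so at 12 hours the path becomes 30 hours.
The critical path is still Design→Tests→Deploy; finish is now 30 hours.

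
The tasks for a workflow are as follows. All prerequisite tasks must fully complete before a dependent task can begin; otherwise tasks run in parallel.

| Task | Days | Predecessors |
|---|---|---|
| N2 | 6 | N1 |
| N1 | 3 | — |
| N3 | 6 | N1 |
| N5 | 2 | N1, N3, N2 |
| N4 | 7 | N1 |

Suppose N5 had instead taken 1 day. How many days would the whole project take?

Baseline: N1→N2→N5 = 3+6+2 = 11 → 11 days.
N5 is on the critical path; changing it to 1 makes that path 10 days.
The critical path is still N1→N2→N5; finish is now 10 days.

10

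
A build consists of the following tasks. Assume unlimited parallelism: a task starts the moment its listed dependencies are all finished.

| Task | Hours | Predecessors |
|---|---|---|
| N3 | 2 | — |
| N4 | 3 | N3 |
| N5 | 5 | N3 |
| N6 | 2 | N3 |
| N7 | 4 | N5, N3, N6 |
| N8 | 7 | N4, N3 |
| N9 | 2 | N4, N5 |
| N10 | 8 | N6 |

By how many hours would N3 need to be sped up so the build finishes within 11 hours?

1

Current finish: 12 hours; target: 11.
N3 is on every critical path, so each hour cut from N3 cuts the finish by one (this holds down to a finish of 11).
Need 12 − 11 = 1 hour off N3 → N3 becomes 1 hour, finish becomes 11.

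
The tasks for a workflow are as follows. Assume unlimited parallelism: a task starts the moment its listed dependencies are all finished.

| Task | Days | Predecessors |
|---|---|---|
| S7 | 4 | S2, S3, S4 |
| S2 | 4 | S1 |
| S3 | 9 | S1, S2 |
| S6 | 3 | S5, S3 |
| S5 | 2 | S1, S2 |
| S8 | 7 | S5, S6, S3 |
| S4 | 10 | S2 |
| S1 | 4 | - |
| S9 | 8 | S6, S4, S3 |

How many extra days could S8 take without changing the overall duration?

1

Critical path: S1→S2→S3→S6→S9 = 4+4+9+3+8 = 28, so the finish is 28 days.
The longest chain containing S8 totals 27 days.
So S8 can slip 28 − 27 = 1 day.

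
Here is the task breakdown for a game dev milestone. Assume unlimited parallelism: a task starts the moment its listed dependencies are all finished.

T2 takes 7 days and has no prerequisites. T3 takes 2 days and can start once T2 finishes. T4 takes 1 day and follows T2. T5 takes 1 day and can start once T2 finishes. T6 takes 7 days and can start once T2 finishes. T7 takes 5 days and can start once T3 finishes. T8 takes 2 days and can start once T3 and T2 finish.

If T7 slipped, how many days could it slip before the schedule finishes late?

Critical path: T2→T3→T7 = 7+2+5 = 14, so the finish is 14 days.
T7 finishes as early as 14 and must finish by 14.
So T7 can slip 14 − 14 = 0 days.

0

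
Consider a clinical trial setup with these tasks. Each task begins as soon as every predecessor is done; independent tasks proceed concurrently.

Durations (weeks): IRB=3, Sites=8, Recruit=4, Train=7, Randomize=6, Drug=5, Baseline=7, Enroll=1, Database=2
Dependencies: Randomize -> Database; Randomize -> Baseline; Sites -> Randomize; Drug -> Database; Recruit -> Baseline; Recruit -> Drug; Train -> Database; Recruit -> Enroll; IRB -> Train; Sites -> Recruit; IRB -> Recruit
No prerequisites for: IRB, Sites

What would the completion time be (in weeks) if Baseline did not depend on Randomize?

Before: longest chain Sites→Randomize→Baseline = 8+6+7 = 21, finish 21.
Without Randomize→Baseline, Baseline's earliest start moves from 14 to 12.
The longest chain is now Sites→Recruit→Drug→Database = 8+4+5+2 = 19, so the job takes 19 weeks.

19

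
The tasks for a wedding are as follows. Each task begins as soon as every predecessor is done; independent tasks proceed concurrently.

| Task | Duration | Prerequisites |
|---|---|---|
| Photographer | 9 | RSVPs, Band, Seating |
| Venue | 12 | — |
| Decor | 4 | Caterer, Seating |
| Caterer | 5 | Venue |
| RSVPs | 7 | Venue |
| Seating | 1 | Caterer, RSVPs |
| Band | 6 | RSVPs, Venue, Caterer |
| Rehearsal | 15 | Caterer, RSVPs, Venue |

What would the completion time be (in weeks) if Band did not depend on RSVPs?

34

With the dependency in place, Venue→RSVPs→Band→Photographer = 12+7+6+9 = 34 sets the finish at 34 weeks.
Without RSVPs→Band, Band's earliest start moves from 19 to 17.
New critical path: Venue→RSVPs→Rehearsal = 12+7+15 = 34 ⇒ 34 weeks.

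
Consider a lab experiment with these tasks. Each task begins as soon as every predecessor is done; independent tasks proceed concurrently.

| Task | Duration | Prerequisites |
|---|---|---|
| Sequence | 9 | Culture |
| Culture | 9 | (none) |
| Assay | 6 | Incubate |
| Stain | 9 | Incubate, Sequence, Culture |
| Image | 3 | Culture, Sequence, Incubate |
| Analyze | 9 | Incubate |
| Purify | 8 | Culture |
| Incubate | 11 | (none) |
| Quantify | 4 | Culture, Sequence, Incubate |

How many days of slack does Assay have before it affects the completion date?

Culture→Sequence→Stain = 9+9+9 = 27 sets the makespan at 27 days.
Longest path through Assay: 17 days (earliest finish 17, latest finish 27).
So Assay can slip 27 − 17 = 10 days.

10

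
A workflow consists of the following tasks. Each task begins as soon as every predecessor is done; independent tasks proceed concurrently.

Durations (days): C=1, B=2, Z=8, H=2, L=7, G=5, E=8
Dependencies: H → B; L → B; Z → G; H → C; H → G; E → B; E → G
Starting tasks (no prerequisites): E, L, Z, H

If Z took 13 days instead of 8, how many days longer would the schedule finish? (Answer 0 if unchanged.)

The binding path is Z→G = 8+5 = 13; finish at 13 days.
Z lies on that path, so at 13 days the path becomes 18 days.
The critical path is still Z→G; finish is now 18 days.
Change in finish: 18 − 13 = +5 days.

5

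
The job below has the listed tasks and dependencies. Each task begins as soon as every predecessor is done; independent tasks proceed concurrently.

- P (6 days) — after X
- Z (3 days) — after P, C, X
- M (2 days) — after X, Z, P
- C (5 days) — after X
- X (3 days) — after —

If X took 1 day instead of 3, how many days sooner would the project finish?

As given, the longest chain is X→P→Z→M = 3+6+3+2 = 14, so the finish is 14 days.
X is on the critical path; changing it to 1 makes that path 12 days.
No other chain overtakes it, so the finish is 12 days.
Change in finish: 12 − 14 = -2 days.

2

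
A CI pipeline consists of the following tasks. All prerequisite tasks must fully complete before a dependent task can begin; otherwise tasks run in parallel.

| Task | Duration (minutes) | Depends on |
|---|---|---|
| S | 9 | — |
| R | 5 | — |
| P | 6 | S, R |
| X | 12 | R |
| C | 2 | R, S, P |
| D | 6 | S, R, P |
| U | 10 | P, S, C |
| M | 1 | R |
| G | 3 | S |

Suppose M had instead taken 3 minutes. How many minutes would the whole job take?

27

Critical path before the change: S→P→C→U = 9+6+2+10 = 27 giving 27 minutes.
The longest path through M is only 6 minutes, so M has float 21.
That remains the longest chain; total 27 minutes.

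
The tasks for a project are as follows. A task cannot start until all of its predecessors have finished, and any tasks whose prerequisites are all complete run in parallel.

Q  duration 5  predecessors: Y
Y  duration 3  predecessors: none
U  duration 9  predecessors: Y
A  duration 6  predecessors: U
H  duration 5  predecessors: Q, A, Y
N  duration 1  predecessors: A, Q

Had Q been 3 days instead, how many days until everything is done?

23

As given, the longest chain is Y→U→A→H = 3+9+6+5 = 23, so the finish is 23 days.
The longest path through Q is only 13 days, so Q has float 10.
The critical path is still Y→U→A→H; finish is now 23 days.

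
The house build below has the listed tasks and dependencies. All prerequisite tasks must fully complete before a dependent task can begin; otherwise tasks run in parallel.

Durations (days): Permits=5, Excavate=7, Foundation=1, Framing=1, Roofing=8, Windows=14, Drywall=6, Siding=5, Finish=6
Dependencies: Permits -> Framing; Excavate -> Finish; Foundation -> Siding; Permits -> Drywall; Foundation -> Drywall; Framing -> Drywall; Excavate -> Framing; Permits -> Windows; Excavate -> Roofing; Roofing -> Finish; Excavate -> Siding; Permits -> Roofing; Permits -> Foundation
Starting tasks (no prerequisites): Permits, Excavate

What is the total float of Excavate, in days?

0

Excavate→Roofing→Finish = 7+8+6 = 21 sets the makespan at 21 days.
Longest path through Excavate: 21 days (earliest finish 7, latest finish 7).
Float = 21 − 21 = 0.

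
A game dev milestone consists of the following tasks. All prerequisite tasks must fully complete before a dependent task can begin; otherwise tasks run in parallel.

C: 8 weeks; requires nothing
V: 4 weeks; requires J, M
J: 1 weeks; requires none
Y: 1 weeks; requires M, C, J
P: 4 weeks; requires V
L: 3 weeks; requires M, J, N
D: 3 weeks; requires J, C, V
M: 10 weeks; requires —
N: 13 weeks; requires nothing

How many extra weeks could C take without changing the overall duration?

M→V→P = 10+4+4 = 18 sets the makespan at 18 weeks.
Longest path through C: 11 weeks (earliest finish 8, latest finish 15).
Slack of C = 7 − 0 = 7 weeks.

7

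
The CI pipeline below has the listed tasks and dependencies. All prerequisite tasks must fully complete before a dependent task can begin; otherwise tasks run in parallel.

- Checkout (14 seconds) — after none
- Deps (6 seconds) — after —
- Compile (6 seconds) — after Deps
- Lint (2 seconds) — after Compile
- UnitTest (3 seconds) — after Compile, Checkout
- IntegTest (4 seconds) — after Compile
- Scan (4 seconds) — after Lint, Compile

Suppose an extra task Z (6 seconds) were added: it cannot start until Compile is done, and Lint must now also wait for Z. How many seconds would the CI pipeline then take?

24

Originally the CI pipeline takes 18 seconds.
With Z inserted, Lint now waits for max(Compile, Z).
New critical path: Deps→Compile→Z→Lint→Scan = 6+6+6+2+4 = 24 ⇒ 24 seconds.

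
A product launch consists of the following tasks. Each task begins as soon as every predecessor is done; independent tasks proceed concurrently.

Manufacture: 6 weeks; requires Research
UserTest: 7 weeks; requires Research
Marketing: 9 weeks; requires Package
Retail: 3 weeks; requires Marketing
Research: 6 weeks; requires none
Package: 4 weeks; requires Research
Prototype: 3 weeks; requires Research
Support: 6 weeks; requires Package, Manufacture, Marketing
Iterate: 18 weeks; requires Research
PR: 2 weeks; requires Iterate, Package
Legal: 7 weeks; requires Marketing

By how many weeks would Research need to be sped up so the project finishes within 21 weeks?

5

Current finish: 26 weeks; target: 21.
Research is on every critical path, so each week cut from Research cuts the finish by one (this holds down to a finish of 21).
Need 26 − 21 = 5 weeks off Research → Research becomes 1 week, finish becomes 21.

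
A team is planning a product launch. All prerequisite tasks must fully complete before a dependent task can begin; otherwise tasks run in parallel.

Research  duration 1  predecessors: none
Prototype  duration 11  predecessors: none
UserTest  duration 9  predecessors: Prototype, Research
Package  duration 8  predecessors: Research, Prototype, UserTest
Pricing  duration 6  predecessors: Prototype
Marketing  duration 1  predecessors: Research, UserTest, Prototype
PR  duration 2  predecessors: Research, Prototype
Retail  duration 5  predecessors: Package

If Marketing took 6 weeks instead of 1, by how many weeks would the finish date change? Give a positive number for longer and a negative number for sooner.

0

As given, the longest chain is Prototype→UserTest→Package→Retail = 11+9+8+5 = 33, so the finish is 33 weeks.
Marketing is off the critical path — its longest chain is 21 weeks, giving 12 of slack.
No other chain overtakes it, so the finish is 33 weeks.
Change in finish: 33 − 33 = +0 weeks.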